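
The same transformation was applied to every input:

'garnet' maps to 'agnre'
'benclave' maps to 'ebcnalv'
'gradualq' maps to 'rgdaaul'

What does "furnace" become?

ufnrca

In each case the input is transformed by: delete the last character, then swap each adjacent pair of characters (1↔2, 3↔4, ...).
Applying both steps to "furnace": "furnac", then "ufnrca".
(Check on "benclave": → "benclav" → "ebcnalv" ✓)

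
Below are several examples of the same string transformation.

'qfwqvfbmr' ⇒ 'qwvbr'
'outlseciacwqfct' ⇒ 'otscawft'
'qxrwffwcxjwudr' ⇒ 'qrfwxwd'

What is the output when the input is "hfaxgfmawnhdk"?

hagmwhk

Each output is the input with this applied: keep every other character starting from the first (positions 1st, 3rd, 5th, ...).
On "hfaxgfmawnhdk" that produces "hagmwhk".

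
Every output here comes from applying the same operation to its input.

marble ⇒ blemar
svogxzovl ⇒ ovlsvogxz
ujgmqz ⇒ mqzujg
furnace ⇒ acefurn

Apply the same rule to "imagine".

In each case the input is transformed by: move the last 3 characters to the front (rotate right by 3).
For "imagine" the result is "ineimag".

ineimag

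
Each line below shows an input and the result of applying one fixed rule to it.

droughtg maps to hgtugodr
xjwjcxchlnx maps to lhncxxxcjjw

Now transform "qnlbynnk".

In each case the input is transformed by: move the last 3 characters to the front (rotate right by 3), then take characters alternately from the front and the back (1st, last, 2nd, 2nd-last, ...).
"qnlbynnk" → "nnkqnlby" → "nynbklqn".
(Check on "droughtg": → "htgdroug" → "hgtugodr" ✓)

nynbklqn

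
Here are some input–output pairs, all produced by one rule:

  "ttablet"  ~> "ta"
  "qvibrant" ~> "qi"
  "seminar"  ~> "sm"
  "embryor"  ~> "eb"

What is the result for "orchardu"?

oc

Each output is the input with this applied: keep every other character starting from the first (positions 1st, 3rd, 5th, ...), then delete the last 2 characters.
For "orchardu", step one produces "ocad"; step two turns that into "oc".
(Check on "seminar": → "smnr" → "sm" ✓)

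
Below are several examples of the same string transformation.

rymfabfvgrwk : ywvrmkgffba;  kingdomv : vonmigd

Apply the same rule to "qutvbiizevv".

In each case the input is transformed by: delete the first character, then sort the characters into reverse alphabetical order.
"qutvbiizevv" → "utvbiizevv" → "zvvvutiieb".
(Check on "rymfabfvgrwk": → "ymfabfvgrwk" → "ywvrmkgffba" ✓)

zvvvutiieb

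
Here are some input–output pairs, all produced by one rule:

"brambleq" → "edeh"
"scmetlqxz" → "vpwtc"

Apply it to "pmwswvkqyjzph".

szznbck

What's happening: shift every letter 3 places forward in the alphabet (wrapping around), then keep every other character starting from the first (positions 1st, 3rd, 5th, ...).
For "pmwswvkqyjzph", step one produces "spzvzyntbmcsk"; step two turns that into "szznbck".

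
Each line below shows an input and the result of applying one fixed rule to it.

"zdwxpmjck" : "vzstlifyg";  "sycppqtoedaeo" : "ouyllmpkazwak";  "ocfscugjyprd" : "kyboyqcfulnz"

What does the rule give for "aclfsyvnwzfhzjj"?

wyhbourjsvbdvff

Rule — shift every letter 4 places backward in the alphabet (wrapping around).
On "aclfsyvnwzfhzjj" that produces "wyhbourjsvbdvff".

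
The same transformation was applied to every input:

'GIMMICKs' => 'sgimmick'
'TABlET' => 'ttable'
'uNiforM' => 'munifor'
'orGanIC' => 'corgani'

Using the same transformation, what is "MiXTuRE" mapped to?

The rule is to move the last character to the front, then convert every letter to lowercase.
"MiXTuRE" → "EMiXTuR" → "emixtur".
(Check on "uNiforM": → "MuNifor" → "munifor" ✓)

emixtur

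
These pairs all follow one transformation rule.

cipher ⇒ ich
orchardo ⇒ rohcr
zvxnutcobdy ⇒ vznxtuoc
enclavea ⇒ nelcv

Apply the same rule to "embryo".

The transformation: swap each adjacent pair of characters (1↔2, 3↔4, ...), then delete the last 3 characters.
On "embryo": the first step gives "merboy", and the second then gives "mer".

mer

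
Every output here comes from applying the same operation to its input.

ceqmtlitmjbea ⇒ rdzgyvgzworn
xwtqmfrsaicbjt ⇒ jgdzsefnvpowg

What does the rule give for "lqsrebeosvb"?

dferorbfio

In each case the input is transformed by: shift every letter 13 places forward in the alphabet (wrapping around) — i.e. ROT13, then delete the first character.
For "lqsrebeosvb", step one produces "ydferorbfio"; step two turns that into "dferorbfio".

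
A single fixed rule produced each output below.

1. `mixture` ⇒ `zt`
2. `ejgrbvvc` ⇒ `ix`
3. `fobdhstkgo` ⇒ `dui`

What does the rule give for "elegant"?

gp

Each output is the input with this applied: shift every letter 2 places forward in the alphabet (wrapping around), then keep one character in every 3, starting at position 3 (positions 3rd, 6th, 9th, ...).
For "elegant", step one produces "gngicpv"; step two turns that into "gp".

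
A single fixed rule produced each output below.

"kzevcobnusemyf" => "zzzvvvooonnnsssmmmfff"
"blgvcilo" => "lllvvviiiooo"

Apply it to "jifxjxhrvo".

iiixxxxxxrrrooo

The pattern: keep every other character starting from the second (positions 2nd, 4th, 6th, ...), then repeat every character 3 times.
Applying that to "jifxjxhrvo" gives "iiixxxxxxrrrooo".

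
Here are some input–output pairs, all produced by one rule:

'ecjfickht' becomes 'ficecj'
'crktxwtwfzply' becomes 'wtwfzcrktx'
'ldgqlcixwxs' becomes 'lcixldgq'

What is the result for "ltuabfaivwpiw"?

faivwltuab

Each output is the input with this applied: delete the last 3 characters, then swap the front and back halves of the string.
For "ltuabfaivwpiw", step one produces "ltuabfaivw"; step two turns that into "faivwltuab".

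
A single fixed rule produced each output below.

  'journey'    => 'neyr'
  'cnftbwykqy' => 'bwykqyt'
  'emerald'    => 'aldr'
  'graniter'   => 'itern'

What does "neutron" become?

ront

The transformation: delete the first 3 characters, then move the first character to the end.
For "neutron", step one produces "tron"; step two turns that into "ront".
(Check on "emerald": → "rald" → "aldr" ✓)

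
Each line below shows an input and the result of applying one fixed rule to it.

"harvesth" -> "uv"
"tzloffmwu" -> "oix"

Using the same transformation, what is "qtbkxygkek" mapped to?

In each case the input is transformed by: keep one character in every 3, starting at position 3 (positions 3rd, 6th, 9th, ...), then shift every letter 3 places forward in the alphabet (wrapping around).
Working it through for "qtbkxygkek": intermediate "bye", final "ebh".

ebh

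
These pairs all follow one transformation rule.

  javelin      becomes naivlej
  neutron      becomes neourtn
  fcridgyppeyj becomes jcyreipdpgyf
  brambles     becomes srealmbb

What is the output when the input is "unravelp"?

pnlreavu

The rule is to take characters alternately from the front and the back (1st, last, 2nd, 2nd-last, ...), then move the first character to the end.
Working it through for "unravelp": intermediate "upnlreav", final "pnlreavu".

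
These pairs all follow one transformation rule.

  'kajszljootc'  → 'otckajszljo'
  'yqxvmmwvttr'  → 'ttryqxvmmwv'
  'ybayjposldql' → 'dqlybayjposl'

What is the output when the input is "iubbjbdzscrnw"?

rnwiubbjbdzsc

In each case the input is transformed by: move the last 3 characters to the front (rotate right by 3).
So "iubbjbdzscrnw" becomes "rnwiubbjbdzsc".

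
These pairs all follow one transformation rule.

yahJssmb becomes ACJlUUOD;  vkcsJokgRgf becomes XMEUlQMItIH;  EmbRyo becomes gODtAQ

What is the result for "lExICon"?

NgZkeQP

Looking at the pairs, the operation is to shift every letter 2 places forward in the alphabet (wrapping around), then flip the case of every letter.
On "lExICon" that produces "NgZkeQP".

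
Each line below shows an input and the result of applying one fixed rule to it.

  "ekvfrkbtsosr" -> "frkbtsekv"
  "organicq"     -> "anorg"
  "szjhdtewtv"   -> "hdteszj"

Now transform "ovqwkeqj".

wkovq

What's happening: delete the last 3 characters, then move the first 3 characters to the end (rotate left by 3).
Applying both steps to "ovqwkeqj": "ovqwk", then "wkovq".
(Check on "szjhdtewtv": → "szjhdte" → "hdteszj" ✓)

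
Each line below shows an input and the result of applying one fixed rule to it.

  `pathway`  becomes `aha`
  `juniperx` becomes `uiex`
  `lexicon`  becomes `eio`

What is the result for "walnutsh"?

The rule is to keep every other character starting from the second (positions 2nd, 4th, 6th, ...).
Applying that to "walnutsh" gives "anth".

anth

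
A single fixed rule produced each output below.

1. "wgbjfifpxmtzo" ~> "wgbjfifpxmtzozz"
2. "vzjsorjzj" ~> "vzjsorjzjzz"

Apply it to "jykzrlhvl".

jykzrlhvlzz

Looking at the pairs, the operation is to append "zz".
Applying that to "jykzrlhvl" gives "jykzrlhvlzz".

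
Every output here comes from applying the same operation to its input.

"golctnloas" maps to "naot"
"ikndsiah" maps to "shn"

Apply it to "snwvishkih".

Each output is the input with this applied: swap the front and back halves of the string, then keep one character in every 3, starting at position 1 (positions 1st, 4th, 7th, ...).
"snwvishkih" → "shkihsnwvi" → "sini".

sini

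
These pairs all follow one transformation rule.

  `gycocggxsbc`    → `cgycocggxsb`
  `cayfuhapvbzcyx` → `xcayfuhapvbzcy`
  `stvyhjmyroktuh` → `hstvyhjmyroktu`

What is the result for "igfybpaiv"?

In each case the input is transformed by: move the last character to the front.
So "igfybpaiv" becomes "vigfybpai".

vigfybpai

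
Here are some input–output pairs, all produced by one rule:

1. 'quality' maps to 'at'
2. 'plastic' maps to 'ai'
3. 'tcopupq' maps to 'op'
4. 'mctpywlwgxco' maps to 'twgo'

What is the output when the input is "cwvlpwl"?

vw

Rule — keep one character in every 3, starting at position 3 (positions 3rd, 6th, 9th, ...).
For "cwvlpwl" the result is "vw".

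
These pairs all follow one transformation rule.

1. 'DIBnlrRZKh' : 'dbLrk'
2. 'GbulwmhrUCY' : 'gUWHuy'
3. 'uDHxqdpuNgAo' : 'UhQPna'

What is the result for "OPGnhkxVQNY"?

What's happening: flip the case of every letter, then keep every other character starting from the first (positions 1st, 3rd, 5th, ...).
For "OPGnhkxVQNY" the result is "ogHXqy".

ogHXqy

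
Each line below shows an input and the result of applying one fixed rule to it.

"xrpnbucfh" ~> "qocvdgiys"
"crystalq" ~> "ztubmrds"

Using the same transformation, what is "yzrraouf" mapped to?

ssbpvgza

Each output is the input with this applied: move the first 2 characters to the end (rotate left by 2), then shift every letter 1 place forward in the alphabet (wrapping around).
Applying both steps to "yzrraouf": "rraoufyz", then "ssbpvgza".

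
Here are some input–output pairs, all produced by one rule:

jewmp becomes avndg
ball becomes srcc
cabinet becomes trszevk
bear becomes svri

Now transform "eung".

vlex

Rule — shift every letter 9 places backward in the alphabet (wrapping around).
For "eung" the result is "vlex".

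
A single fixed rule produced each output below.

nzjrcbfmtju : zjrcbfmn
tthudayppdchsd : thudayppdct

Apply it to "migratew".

The transformation: delete the last 3 characters, then move the first character to the end.
On "migratew": the first step gives "migra", and the second then gives "igram".

igram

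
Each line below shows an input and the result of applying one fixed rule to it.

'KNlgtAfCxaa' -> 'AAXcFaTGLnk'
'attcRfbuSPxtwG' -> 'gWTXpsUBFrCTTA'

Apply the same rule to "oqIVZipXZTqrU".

uRQtzxPIzviQO

Rule — reverse the string, then flip the case of every letter.
For "oqIVZipXZTqrU" the result is "uRQtzxPIzviQO".
(Check on "KNlgtAfCxaa": → "aaxCfAtglNK" → "AAXcFaTGLnk" ✓)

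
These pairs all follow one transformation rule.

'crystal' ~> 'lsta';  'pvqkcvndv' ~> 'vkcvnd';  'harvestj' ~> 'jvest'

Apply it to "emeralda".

The transformation: delete the first 3 characters, then move the last character to the front.
On "emeralda" that produces "arald".

arald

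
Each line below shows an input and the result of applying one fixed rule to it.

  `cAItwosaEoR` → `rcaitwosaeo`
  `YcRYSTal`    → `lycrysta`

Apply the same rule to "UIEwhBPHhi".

iuiewhbphh

What's happening: move the last character to the front, then convert every letter to lowercase.
On "UIEwhBPHhi" that produces "iuiewhbphh".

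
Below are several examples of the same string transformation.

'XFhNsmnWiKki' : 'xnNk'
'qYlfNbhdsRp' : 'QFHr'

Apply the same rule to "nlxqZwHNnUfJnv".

NQhuN

In each case the input is transformed by: keep one character in every 3, starting at position 1 (positions 1st, 4th, 7th, ...), then flip the case of every letter.
Doing the same to "nlxqZwHNnUfJnv": "NQhuN".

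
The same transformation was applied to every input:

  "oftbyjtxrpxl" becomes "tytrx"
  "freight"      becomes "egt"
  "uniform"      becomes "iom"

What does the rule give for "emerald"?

ead

The pattern: delete the first 2 characters, then keep every other character starting from the first (positions 1st, 3rd, 5th, ...).
Applying both steps to "emerald": "erald", then "ead".
(Check on "uniform": → "iform" → "iom" ✓)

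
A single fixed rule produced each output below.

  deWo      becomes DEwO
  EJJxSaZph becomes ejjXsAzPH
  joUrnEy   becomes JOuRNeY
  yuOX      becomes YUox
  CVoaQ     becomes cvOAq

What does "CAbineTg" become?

caBINEtG

The pattern: flip the case of every letter.
Doing the same to "CAbineTg": "caBINEtG".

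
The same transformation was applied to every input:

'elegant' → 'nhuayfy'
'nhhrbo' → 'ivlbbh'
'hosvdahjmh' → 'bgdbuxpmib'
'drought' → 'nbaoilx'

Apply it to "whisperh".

blyjmcbq

The pattern: reverse the string, then shift every letter 6 places backward in the alphabet (wrapping around).
Doing the same to "whisperh": "blyjmcbq".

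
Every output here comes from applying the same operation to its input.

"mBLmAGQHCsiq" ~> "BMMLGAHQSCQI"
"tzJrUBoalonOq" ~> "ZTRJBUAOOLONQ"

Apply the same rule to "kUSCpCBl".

Each output is the input with this applied: swap each adjacent pair of characters (1↔2, 3↔4, ...), then convert every letter to uppercase.
On "kUSCpCBl" that produces "UKCSCPLB".

UKCSCPLB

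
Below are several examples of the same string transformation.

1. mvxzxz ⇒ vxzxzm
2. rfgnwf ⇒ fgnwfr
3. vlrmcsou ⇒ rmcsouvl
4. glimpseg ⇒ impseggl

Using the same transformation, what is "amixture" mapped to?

In each case the input is transformed by: move the last 2 characters to the front (rotate right by 2), then swap the front and back halves of the string.
Starting from "amixture": after the first operation, "reamixtu"; after the second, "ixtuream".

ixtuream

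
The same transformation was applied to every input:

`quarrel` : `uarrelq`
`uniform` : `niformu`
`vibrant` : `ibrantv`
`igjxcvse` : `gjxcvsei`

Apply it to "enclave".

nclavee

Rule — move the first character to the end.
On "enclave" that produces "nclavee".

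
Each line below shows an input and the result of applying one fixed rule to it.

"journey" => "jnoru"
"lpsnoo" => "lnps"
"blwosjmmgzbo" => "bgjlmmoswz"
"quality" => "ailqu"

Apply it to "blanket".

The pattern: delete the last 2 characters, then sort the characters into alphabetical order.
Applying both steps to "blanket": "blank", then "abkln".

abkln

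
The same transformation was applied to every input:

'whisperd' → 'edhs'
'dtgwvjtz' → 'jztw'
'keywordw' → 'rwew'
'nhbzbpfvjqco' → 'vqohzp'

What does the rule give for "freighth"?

hhri

The pattern: keep every other character starting from the second (positions 2nd, 4th, 6th, ...), then swap the front and back halves of the string.
For "freighth", step one produces "rihh"; step two turns that into "hhri".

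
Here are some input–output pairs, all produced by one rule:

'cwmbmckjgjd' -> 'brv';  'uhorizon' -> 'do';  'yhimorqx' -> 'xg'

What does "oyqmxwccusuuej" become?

Looking at the pairs, the operation is to shift every letter 11 places backward in the alphabet (wrapping around), then keep one character in every 3, starting at position 3 (positions 3rd, 6th, 9th, ...).
Working it through for "oyqmxwccusuuej": intermediate "dnfbmlrrjhjjty", final "fljj".
(Check on "yhimorqx": → "nwxbdgfm" → "xg" ✓)

fljj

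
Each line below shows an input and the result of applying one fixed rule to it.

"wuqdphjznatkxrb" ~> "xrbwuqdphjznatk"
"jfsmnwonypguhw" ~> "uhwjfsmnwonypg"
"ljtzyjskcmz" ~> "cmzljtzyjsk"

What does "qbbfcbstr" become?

strqbbfcb

The transformation: move the last 3 characters to the front (rotate right by 3).
On "qbbfcbstr" that produces "strqbbfcb".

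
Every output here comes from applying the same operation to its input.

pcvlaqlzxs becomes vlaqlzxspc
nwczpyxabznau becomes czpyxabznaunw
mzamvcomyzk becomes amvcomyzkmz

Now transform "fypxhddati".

The transformation: move the first 2 characters to the end (rotate left by 2).
"fypxhddati" → "pxhddatify".

pxhddatify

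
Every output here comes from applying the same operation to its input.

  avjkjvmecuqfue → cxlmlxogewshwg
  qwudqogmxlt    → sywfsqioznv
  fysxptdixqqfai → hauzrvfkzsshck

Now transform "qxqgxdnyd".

The rule is to shift every letter 2 places forward in the alphabet (wrapping around).
Applying that to "qxqgxdnyd" gives "szsizfpaf".

szsizfpaf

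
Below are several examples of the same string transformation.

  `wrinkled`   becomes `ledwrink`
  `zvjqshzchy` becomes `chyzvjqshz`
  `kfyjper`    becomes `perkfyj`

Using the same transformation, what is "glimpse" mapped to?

The pattern: move the last 3 characters to the front (rotate right by 3).
So "glimpse" becomes "pseglim".

pseglim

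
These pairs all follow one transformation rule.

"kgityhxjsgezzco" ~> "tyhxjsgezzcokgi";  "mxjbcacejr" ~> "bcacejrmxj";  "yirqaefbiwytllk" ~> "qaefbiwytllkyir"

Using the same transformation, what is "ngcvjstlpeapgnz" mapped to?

The pattern: move the first 3 characters to the end (rotate left by 3).
So "ngcvjstlpeapgnz" becomes "vjstlpeapgnzngc".

vjstlpeapgnzngc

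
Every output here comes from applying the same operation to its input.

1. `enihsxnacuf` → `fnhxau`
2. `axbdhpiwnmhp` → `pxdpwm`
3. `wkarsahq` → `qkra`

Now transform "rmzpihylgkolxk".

The pattern: move the last character to the front, then keep every other character starting from the first (positions 1st, 3rd, 5th, ...).
On "rmzpihylgkolxk": the first step gives "krmzpihylgkolx", and the second then gives "kmphlkl".

kmphlkl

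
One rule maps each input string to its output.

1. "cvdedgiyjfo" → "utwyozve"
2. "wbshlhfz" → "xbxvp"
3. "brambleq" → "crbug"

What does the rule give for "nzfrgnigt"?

What's happening: shift every letter 10 places backward in the alphabet (wrapping around), then delete the first 3 characters.
"nzfrgnigt" → "hwdywj".

hwdywj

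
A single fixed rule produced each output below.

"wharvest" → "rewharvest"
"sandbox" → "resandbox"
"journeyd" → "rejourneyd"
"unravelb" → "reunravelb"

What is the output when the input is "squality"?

Each output is the input with this applied: prepend "re".
Applying that to "squality" gives "resquality".

resquality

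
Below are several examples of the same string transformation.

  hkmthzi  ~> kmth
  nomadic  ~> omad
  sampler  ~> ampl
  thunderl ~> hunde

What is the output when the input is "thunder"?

hund

The transformation: move the last 2 characters to the front (rotate right by 2), then delete the first 3 characters.
Starting from "thunder": after the first operation, "erthund"; after the second, "hund".
(Check on "hkmthzi": → "zihkmth" → "kmth" ✓)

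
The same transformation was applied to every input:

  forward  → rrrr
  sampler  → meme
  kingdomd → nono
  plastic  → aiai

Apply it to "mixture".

The rule is to keep one character in every 3, starting at position 3 (positions 3rd, 6th, 9th, ...), then write the whole string twice.
For "mixture", step one produces "xr"; step two turns that into "xrxr".

xrxr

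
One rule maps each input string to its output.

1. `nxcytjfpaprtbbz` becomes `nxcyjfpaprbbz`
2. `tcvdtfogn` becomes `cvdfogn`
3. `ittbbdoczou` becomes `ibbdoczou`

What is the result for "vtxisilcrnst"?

vxisilcrns

Looking at the pairs, the operation is to remove every "t".
On "vtxisilcrnst" that produces "vxisilcrns".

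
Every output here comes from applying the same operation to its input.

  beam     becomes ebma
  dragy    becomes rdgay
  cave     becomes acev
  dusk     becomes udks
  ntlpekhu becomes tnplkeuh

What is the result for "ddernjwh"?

ddrejnhw

Rule — swap each adjacent pair of characters (1↔2, 3↔4, ...).
Applying that to "ddernjwh" gives "ddrejnhw".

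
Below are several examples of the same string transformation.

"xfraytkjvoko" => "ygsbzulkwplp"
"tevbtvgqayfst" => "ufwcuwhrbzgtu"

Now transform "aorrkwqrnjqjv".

bpsslxrsokrkw

What's happening: shift every letter 1 place forward in the alphabet (wrapping around).
"aorrkwqrnjqjv" → "bpsslxrsokrkw".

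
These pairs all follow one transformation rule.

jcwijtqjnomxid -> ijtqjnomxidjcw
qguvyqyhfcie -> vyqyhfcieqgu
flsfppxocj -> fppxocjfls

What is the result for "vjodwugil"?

Rule — move the first 3 characters to the end (rotate left by 3).
For "vjodwugil" the result is "dwugilvjo".

dwugilvjo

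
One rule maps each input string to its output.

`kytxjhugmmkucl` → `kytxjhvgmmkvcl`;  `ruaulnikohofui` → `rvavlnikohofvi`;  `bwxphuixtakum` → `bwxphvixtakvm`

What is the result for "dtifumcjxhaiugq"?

The pattern: replace every "u" with "v".
On "dtifumcjxhaiugq" that produces "dtifvmcjxhaivgq".

dtifvmcjxhaivgq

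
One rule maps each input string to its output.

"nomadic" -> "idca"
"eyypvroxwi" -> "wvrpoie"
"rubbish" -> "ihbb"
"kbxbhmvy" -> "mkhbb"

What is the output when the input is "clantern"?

Each output is the input with this applied: sort the characters into reverse alphabetical order, then delete the first 3 characters.
Starting from "clantern": after the first operation, "trnnleca"; after the second, "nleca".

nleca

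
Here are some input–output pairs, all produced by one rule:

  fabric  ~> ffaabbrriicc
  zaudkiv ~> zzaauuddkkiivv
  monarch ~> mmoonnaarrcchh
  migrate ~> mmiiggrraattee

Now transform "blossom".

bblloossssoomm

The transformation: double every character.
On "blossom" that produces "bblloossssoomm".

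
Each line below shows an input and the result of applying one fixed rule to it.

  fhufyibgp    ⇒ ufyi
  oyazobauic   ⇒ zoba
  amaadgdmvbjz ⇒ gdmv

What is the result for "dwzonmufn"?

zonm

Each output is the input with this applied: delete the last 3 characters, then keep only the last 4 characters.
For "dwzonmufn", step one produces "dwzonm"; step two turns that into "zonm".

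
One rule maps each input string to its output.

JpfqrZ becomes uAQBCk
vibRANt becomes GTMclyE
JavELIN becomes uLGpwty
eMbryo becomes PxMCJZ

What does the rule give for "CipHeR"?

nTAsPc

The transformation: shift every letter 11 places forward in the alphabet (wrapping around), then flip the case of every letter.
Applying that to "CipHeR" gives "nTAsPc".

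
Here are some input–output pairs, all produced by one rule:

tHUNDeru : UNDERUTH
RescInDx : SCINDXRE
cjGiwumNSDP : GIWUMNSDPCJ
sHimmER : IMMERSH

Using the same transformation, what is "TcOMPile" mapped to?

Rule — move the first 2 characters to the end (rotate left by 2), then convert every letter to uppercase.
On "TcOMPile": the first step gives "OMPileTc", and the second then gives "OMPILETC".

OMPILETC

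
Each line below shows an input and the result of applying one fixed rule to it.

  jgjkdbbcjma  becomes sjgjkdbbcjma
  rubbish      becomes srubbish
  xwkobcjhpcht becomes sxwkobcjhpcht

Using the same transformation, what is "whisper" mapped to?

swhisper

Rule — prepend "s".
On "whisper" that produces "swhisper".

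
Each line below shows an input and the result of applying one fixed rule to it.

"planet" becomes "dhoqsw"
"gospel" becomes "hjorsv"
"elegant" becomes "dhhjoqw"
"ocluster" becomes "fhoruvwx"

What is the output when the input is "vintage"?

Looking at the pairs, the operation is to sort the characters into alphabetical order, then shift every letter 3 places forward in the alphabet (wrapping around).
For "vintage" the result is "dhjlqwy".
(Check on "ocluster": → "celorstu" → "fhoruvwx" ✓)

dhjlqwy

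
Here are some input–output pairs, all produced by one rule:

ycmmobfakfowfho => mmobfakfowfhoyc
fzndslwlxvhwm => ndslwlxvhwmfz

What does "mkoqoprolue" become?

The transformation: move the first 2 characters to the end (rotate left by 2).
So "mkoqoprolue" becomes "oqoproluemk".

oqoproluemk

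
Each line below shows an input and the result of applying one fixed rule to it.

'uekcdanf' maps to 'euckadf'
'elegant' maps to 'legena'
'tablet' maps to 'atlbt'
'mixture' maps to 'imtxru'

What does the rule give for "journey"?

Looking at the pairs, the operation is to swap each adjacent pair of characters (1↔2, 3↔4, ...), then delete the last character.
For "journey", step one produces "ojrueny"; step two turns that into "ojruen".
(Check on "uekcdanf": → "euckadfn" → "euckadf" ✓)

ojruen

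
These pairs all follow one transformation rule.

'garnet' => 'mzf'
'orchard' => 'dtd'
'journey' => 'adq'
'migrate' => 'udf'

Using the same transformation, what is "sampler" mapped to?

The pattern: shift every letter 12 places forward in the alphabet (wrapping around), then keep every other character starting from the second (positions 2nd, 4th, 6th, ...).
Starting from "sampler": after the first operation, "emybxqd"; after the second, "mbq".

mbq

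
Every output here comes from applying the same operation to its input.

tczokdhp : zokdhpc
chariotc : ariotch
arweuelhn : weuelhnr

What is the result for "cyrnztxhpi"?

The pattern: delete the first character, then move the first character to the end.
Working it through for "cyrnztxhpi": intermediate "yrnztxhpi", final "rnztxhpiy".

rnztxhpiy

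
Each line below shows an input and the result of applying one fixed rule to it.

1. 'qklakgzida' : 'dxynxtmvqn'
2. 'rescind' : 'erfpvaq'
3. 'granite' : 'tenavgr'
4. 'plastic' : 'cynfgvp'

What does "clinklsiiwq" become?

In each case the input is transformed by: shift every letter 13 places forward in the alphabet (wrapping around) — i.e. ROT13.
Applying that to "clinklsiiwq" gives "pyvaxyfvvjd".

pyvaxyfvvjd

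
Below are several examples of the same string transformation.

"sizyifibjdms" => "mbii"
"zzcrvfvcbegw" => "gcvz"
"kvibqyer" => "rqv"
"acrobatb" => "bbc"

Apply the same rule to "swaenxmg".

gnw

The transformation: keep one character in every 3, starting at position 2 (positions 2nd, 5th, 8th, ...), then reverse the string.
On "swaenxmg": the first step gives "wng", and the second then gives "gnw".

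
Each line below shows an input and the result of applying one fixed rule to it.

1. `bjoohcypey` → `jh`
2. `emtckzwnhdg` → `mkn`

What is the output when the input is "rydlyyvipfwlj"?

yyi

What's happening: delete the last 3 characters, then keep one character in every 3, starting at position 2 (positions 2nd, 5th, 8th, ...).
"rydlyyvipfwlj" → "rydlyyvipf" → "yyi".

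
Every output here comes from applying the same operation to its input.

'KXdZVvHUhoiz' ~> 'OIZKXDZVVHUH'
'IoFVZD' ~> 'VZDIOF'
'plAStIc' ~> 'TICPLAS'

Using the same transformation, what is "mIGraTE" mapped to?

Rule — move the last 3 characters to the front (rotate right by 3), then convert every letter to uppercase.
"mIGraTE" → "aTEmIGr" → "ATEMIGR".

ATEMIGR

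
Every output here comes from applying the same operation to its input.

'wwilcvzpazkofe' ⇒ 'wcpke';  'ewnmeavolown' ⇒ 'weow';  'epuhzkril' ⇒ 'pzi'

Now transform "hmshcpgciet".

mcct

Each output is the input with this applied: keep one character in every 3, starting at position 2 (positions 2nd, 5th, 8th, ...).
For "hmshcpgciet" the result is "mcct".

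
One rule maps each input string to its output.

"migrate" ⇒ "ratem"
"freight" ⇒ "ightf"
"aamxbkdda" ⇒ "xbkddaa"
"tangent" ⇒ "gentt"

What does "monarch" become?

archm

The transformation: move the first 3 characters to the end (rotate left by 3), then delete the last 2 characters.
Applying that to "monarch" gives "archm".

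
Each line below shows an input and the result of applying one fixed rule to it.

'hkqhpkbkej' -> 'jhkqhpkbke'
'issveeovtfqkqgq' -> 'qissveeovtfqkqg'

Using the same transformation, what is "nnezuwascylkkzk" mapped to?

The transformation: move the last character to the front.
Applying that to "nnezuwascylkkzk" gives "knnezuwascylkkz".

knnezuwascylkkz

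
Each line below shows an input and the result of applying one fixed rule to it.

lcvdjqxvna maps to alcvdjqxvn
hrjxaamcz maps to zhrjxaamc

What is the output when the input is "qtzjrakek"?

kqtzjrake

Looking at the pairs, the operation is to move the last character to the front.
For "qtzjrakek" the result is "kqtzjrake".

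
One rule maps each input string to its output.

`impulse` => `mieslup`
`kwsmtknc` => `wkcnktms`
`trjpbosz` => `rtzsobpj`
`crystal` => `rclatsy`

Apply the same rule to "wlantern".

lwnretna

What's happening: reverse the string, then move the last 2 characters to the front (rotate right by 2).
For "wlantern", step one produces "nretnalw"; step two turns that into "lwnretna".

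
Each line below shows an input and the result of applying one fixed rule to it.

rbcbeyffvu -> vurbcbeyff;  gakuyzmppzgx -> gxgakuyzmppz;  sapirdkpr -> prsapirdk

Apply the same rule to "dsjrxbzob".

obdsjrxbz

Looking at the pairs, the operation is to move the last 2 characters to the front (rotate right by 2).
Doing the same to "dsjrxbzob": "obdsjrxbz".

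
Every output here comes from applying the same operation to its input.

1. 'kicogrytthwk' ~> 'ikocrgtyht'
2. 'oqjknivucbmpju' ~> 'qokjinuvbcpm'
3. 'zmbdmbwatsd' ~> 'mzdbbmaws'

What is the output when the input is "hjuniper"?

jhnupi

Rule — swap each adjacent pair of characters (1↔2, 3↔4, ...), then delete the last 2 characters.
"hjuniper" → "jhnupire" → "jhnupi".
(Check on "kicogrytthwk": → "ikocrgtyhtkw" → "ikocrgtyht" ✓)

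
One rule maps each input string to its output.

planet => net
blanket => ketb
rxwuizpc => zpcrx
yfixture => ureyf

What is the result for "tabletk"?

etkt

Looking at the pairs, the operation is to move the last 3 characters to the front (rotate right by 3), then delete the last 3 characters.
"tabletk" → "etktabl" → "etkt".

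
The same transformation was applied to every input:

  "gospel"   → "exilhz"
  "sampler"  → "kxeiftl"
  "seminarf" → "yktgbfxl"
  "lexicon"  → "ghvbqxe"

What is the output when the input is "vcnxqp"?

ijqgvo

Rule — reverse the string, then shift every letter 7 places backward in the alphabet (wrapping around).
For "vcnxqp", step one produces "pqxncv"; step two turns that into "ijqgvo".
(Check on "sampler": → "relpmas" → "kxeiftl" ✓)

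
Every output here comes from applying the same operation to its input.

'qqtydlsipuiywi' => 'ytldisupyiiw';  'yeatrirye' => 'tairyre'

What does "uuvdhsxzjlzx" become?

dvshzxljxz

The rule is to delete the first 2 characters, then swap each adjacent pair of characters (1↔2, 3↔4, ...).
Working it through for "uuvdhsxzjlzx": intermediate "vdhsxzjlzx", final "dvshzxljxz".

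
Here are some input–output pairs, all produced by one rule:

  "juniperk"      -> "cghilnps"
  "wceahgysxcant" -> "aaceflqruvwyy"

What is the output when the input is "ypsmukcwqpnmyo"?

The rule is to shift every letter 2 places backward in the alphabet (wrapping around), then sort the characters into alphabetical order.
"ypsmukcwqpnmyo" → "wnqksiauonlkwm" → "aikklmnnoqsuww".

aikklmnnoqsuww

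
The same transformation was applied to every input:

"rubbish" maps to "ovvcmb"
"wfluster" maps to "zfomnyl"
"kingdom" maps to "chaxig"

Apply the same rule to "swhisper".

What's happening: delete the first character, then shift every letter 6 places backward in the alphabet (wrapping around).
Applying both steps to "swhisper": "whisper", then "qbcmjyl".

qbcmjyl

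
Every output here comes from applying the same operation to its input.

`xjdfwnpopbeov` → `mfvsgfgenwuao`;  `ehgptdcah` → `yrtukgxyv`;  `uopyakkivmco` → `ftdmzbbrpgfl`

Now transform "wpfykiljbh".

ysaczbpwgn

The transformation: shift every letter 9 places backward in the alphabet (wrapping around), then reverse the string.
Working it through for "wpfykiljbh": intermediate "ngwpbzcasy", final "ysaczbpwgn".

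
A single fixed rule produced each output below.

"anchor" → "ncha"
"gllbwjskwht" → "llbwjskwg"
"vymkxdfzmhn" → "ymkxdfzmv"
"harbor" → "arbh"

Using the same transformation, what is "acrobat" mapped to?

In each case the input is transformed by: delete the last 2 characters, then move the first character to the end.
Applying both steps to "acrobat": "acrob", then "croba".
(Check on "gllbwjskwht": → "gllbwjskw" → "llbwjskwg" ✓)

croba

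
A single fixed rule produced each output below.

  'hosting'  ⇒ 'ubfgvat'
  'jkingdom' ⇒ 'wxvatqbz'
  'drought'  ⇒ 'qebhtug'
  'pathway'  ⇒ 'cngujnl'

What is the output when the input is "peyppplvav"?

The transformation: shift every letter 13 places forward in the alphabet (wrapping around) — i.e. ROT13.
Doing the same to "peyppplvav": "crlcccyini".

crlcccyini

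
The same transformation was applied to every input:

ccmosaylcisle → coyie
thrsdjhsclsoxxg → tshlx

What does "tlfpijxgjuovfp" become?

tpxuf

Looking at the pairs, the operation is to keep one character in every 3, starting at position 1 (positions 1st, 4th, 7th, ...).
Applying that to "tlfpijxgjuovfp" gives "tpxuf".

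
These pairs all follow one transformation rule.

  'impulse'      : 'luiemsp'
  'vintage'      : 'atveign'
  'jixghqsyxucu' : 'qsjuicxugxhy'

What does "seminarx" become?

insxerma

The transformation: take characters alternately from the front and the back (1st, last, 2nd, 2nd-last, ...), then move the last 2 characters to the front (rotate right by 2).
Starting from "seminarx": after the first operation, "sxermain"; after the second, "insxerma".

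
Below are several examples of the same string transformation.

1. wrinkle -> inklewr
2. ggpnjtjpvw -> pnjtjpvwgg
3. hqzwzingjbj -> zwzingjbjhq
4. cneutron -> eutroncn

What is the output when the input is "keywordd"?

In each case the input is transformed by: move the first 2 characters to the end (rotate left by 2).
Applying that to "keywordd" gives "yworddke".

yworddke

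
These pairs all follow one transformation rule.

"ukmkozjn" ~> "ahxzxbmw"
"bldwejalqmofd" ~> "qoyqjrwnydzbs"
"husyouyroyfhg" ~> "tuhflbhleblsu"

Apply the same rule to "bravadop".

coeninqb

Looking at the pairs, the operation is to shift every letter 13 places forward in the alphabet (wrapping around) — i.e. ROT13, then move the last character to the front.
Starting from "bravadop": after the first operation, "oeninqbc"; after the second, "coeninqb".
(Check on "bldwejalqmofd": → "oyqjrwnydzbsq" → "qoyqjrwnydzbs" ✓)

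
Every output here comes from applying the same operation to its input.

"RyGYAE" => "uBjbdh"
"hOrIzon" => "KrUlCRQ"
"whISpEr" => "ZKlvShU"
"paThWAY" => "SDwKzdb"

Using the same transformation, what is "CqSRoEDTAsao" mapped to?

fTvuRhgwdVDR

The transformation: flip the case of every letter, then shift every letter 3 places forward in the alphabet (wrapping around).
For "CqSRoEDTAsao" the result is "fTvuRhgwdVDR".
(Check on "RyGYAE": → "rYgyae" → "uBjbdh" ✓)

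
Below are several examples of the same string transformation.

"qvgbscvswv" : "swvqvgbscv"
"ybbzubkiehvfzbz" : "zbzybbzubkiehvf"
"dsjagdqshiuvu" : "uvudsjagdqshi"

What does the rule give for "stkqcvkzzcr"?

zcrstkqcvkz

The transformation: move the last 3 characters to the front (rotate right by 3).
On "stkqcvkzzcr" that produces "zcrstkqcvkz".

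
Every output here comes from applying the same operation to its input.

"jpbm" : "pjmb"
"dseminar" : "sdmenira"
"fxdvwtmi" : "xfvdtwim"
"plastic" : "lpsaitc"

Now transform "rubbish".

urbbsih

In each case the input is transformed by: swap each adjacent pair of characters (1↔2, 3↔4, ...).
For "rubbish" the result is "urbbsih".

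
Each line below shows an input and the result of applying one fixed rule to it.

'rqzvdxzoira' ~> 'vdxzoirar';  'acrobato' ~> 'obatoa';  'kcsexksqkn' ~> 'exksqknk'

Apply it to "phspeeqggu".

The transformation: move the first 3 characters to the end (rotate left by 3), then delete the last 2 characters.
On "phspeeqggu": the first step gives "peeqgguphs", and the second then gives "peeqggup".

peeqggup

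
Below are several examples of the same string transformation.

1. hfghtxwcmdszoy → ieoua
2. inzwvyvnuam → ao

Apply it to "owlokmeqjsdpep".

ou

Looking at the pairs, the operation is to shift every letter 2 places forward in the alphabet (wrapping around), then keep only the vowels.
"owlokmeqjsdpep" → "qynqmogslufrgr" → "ou".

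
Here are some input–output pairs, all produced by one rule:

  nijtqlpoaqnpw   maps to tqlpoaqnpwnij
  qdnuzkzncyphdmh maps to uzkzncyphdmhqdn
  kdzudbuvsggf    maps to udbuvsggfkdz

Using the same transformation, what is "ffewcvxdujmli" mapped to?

wcvxdujmliffe

What's happening: move the first 3 characters to the end (rotate left by 3).
"ffewcvxdujmli" → "wcvxdujmliffe".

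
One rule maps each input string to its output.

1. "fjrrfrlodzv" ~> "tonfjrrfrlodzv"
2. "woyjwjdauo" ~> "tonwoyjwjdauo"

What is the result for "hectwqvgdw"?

tonhectwqvgdw

Rule — prepend "ton".
So "hectwqvgdw" becomes "tonhectwqvgdw".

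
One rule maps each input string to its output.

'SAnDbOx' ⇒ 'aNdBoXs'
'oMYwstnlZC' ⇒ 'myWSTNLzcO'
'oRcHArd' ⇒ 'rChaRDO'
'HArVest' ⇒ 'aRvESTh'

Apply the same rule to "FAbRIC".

The transformation: move the first character to the end, then flip the case of every letter.
"FAbRIC" → "AbRICF" → "aBricf".

aBricf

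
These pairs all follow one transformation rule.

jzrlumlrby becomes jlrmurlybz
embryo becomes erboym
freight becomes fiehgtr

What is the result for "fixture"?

ftxruei

Looking at the pairs, the operation is to swap each adjacent pair of characters (1↔2, 3↔4, ...), then move the first character to the end.
Working it through for "fixture": intermediate "iftxrue", final "ftxruei".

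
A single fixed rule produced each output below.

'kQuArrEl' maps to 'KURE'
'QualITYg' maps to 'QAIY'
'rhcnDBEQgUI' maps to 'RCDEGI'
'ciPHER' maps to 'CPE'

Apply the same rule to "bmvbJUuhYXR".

BVJUYR

What's happening: keep every other character starting from the first (positions 1st, 3rd, 5th, ...), then convert every letter to uppercase.
For "bmvbJUuhYXR" the result is "BVJUYR".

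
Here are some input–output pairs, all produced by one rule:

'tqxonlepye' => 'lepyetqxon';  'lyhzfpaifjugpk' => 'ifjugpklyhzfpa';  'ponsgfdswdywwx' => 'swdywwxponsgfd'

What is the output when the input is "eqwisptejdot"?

What's happening: swap the front and back halves of the string.
So "eqwisptejdot" becomes "tejdoteqwisp".

tejdoteqwisp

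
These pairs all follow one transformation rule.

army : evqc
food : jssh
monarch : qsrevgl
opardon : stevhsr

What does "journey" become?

Looking at the pairs, the operation is to shift every letter 4 places forward in the alphabet (wrapping around).
On "journey" that produces "nsyvric".

nsyvric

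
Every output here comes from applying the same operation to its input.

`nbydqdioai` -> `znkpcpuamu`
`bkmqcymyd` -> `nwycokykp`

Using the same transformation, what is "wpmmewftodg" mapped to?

Rule — shift every letter 12 places forward in the alphabet (wrapping around).
For "wpmmewftodg" the result is "ibyyqirfaps".

ibyyqirfaps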